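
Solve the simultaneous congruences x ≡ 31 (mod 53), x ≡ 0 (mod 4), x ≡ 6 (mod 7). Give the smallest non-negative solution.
The moduli 53, 4, 7 are pairwise coprime, so by the CRT there is a unique solution mod 53·4·7 = 1484.
Solve by successive substitution. Start with x ≡ 31 (mod 53).
  Combine with x ≡ 0 (mod 4): write x = 31 + 53·t and require 31 + 53·t ≡ 0 (mod 4), i.e. 53·t ≡ 0 − 31 ≡ 1 (mod 4). Since 53^(−1) ≡ 1 (mod 4) (53 ≡ 1 (mod 4)), t ≡ 1·1 ≡ 1 (mod 4). So x ≡ 31 + 53·1 = 84 (mod 212).
  Combine with x ≡ 6 (mod 7): write x = 84 + 212·t and require 84 + 212·t ≡ 6 (mod 7), i.e. 212·t ≡ 6 − 84 ≡ 6 (mod 7). Since 212^(−1) ≡ 4 (mod 7) (212 ≡ 2 (mod 7)), t ≡ 4·6 ≡ 3 (mod 7). So x ≡ 84 + 212·3 = 720 (mod 1484).
Unique solution in [0, 1484): x = 720.

Final answer: x ≡ 720 (mod 1484); the representative in [0, 1484) is 720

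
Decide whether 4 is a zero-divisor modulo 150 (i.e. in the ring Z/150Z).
gcd(4, 150) = 2 > 1, so 4 is not a unit in Z/150Z. In Z/nZ every nonzero non-unit is a zero-divisor: explicitly, take b = 150/gcd = 75 ≠ 0 (mod 150); then 4·75 = 300 = 2·150, i.e. 4·75 ≡ 0 (mod 150). So 4 is a zero-divisor.

Final answer: YES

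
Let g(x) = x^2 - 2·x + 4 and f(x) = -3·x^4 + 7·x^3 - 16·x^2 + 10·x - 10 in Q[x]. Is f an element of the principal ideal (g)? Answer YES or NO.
In Q[x] the ideal (g) consists of all multiples of g, so f ∈ (g) iff g | f, i.e. iff the remainder of f on division by g is 0. Divide f by g (g is monic, so eliminate the leading term of the running remainder at each step):
  leading term -3·x^4: subtract (-3·x^2)·g(x) = -3·x^4 + 6·x^3 - 12·x^2, leaving x^3 - 4·x^2 + 10·x - 10
  leading term x^3: subtract (x)·g(x) = x^3 - 2·x^2 + 4·x, leaving -2·x^2 + 6·x - 10
  leading term -2·x^2: subtract (-2)·g(x) = -2·x^2 + 4·x - 8, leaving 2·x - 2
The remainder r(x) = 2·x - 2 ≠ 0 (and deg r < deg g), so g ∤ f, i.e. f ∉ (g).

Final answer: NO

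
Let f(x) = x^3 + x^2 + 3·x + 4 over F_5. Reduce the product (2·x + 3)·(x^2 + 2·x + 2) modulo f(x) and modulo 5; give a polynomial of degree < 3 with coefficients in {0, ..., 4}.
Multiply as integer polynomials: a · b = 2·x^3 + 7·x^2 + 10·x + 6. Reducing coefficients mod 5: a · b ≡ 2·x^3 + 2·x^2 + 1. Now divide by f(x) = x^3 + x^2 + 3·x + 4 in F_5[x], eliminating the leading term at each step:
  leading term 2·x^3: subtract (2)·f(x) = 2·x^3 + 2·x^2 + x + 3, leaving 4·x + 3 (coefficients mod 5)
The degree is now < 3, so this is the remainder. Hence a · b ≡ 4·x + 3 in F_5[x]/(f).

Final answer: a · b ≡ 4·x + 3 (mod f(x))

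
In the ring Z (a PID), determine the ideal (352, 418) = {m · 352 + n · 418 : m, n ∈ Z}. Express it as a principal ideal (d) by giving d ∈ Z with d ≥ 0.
In the PID Z, (a, b) is generated by gcd(a, b). Compute gcd(418, 352) with the extended Euclidean algorithm, tracking rows (r, s, t) with s·418 + t·352 = r:
  row A: (418, 1, 0)   [1·418 + 0·352 = 418]
  row B: (352, 0, 1)   [0·418 + 1·352 = 352]
  418 = 1·352 + 66   → row C = row A − 1·row B = (66, 1, −1)   [check: 1·418 − 1·352 = 66]
  352 = 5·66 + 22   → row D = row B − 5·row C = (22, −5, 6)   [check: −5·418 + 6·352 = 22]
  66 = 3·22 + 0   → remainder 0, stop. gcd = 22 (last nonzero row D).
So gcd(352, 418) = 22, with Bézout identity −5·418 + 6·352 = 22. Containment (⊇): the Bézout identity exhibits 22 as an element of (352, 418), giving (22) ⊆ (352, 418). Containment (⊆): since 22 | 352 and 22 | 418 (352 = 22·16, 418 = 22·19), every Z-linear combination of 352 and 418 is divisible by 22, so (352, 418) ⊆ (22). Therefore (352, 418) = (22), d = 22.

Final answer: (352, 418) = (22); d = 22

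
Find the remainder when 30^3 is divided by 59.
37

Use repeated squaring. Binary(3) = 11. Walk through the bits of the exponent 3 left-to-right: at each bit after the leading one, square the running value, then multiply by 30 if the bit is 1 (always reducing mod 59):
  bit 1 = 1 (leading): start with 30.
  bit 2 = 1: square 30^2 = 900 ≡ 15; bit is 1, so multiply 15·30 = 450 ≡ 37 (mod 59).
Final value: 30^3 ≡ 37 (mod 59).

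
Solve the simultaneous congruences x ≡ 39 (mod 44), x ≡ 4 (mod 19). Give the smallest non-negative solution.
The moduli 44, 19 are pairwise coprime, so by the CRT there is a unique solution mod 44·19 = 836.
Solve by successive substitution. Start with x ≡ 39 (mod 44).
  Combine with x ≡ 4 (mod 19): write x = 39 + 44·t and require 39 + 44·t ≡ 4 (mod 19), i.e. 44·t ≡ 4 − 39 ≡ 3 (mod 19). Since 44^(−1) ≡ 16 (mod 19) (44 ≡ 6 (mod 19)), t ≡ 16·3 ≡ 10 (mod 19). So x ≡ 39 + 44·10 = 479 (mod 836).
Unique solution in [0, 836): x = 479.

Final answer: x ≡ 479 (mod 836); the representative in [0, 836) is 479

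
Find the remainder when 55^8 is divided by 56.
Use repeated squaring. Binary(8) = 1000. Walk through the bits of the exponent 8 left-to-right: at each bit after the leading one, square the running value, then multiply by 55 if the bit is 1 (always reducing mod 56):
  bit 1 = 1 (leading): start with 55.
  bit 2 = 0: square 55^2 = 3025 ≡ 1 (mod 56).
  bit 3 = 0: square 1^2 = 1 (mod 56).
  bit 4 = 0: square 1^2 = 1 (mod 56).
Final value: 55^8 ≡ 1 (mod 56).

Final answer: 1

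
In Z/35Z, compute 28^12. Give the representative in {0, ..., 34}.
21

Use repeated squaring. Binary(12) = 1100. Walk through the bits of the exponent 12 left-to-right: at each bit after the leading one, square the running value, then multiply by 28 if the bit is 1 (always reducing mod 35):
  bit 1 = 1 (leading): start with 28.
  bit 2 = 1: square 28^2 = 784 ≡ 14; bit is 1, so multiply 14·28 = 392 ≡ 7 (mod 35).
  bit 3 = 0: square 7^2 = 49 ≡ 14 (mod 35).
  bit 4 = 0: square 14^2 = 196 ≡ 21 (mod 35).
Final value: 28^12 ≡ 21 (mod 35).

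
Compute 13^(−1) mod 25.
Apply the extended Euclidean algorithm to (25, 13), tracking rows (r, s, t) with s·25 + t·13 = r. Each division r_prev = q·r_cur + r_new produces the new row as (previous row) − q·(current row):
  row A: (25, 1, 0)   [1·25 + 0·13 = 25]
  row B: (13, 0, 1)   [0·25 + 1·13 = 13]
  25 = 1·13 + 12   → row C = row A − 1·row B = (12, 1, −1)   [check: 1·25 − 1·13 = 12]
  13 = 1·12 + 1   → row D = row B − 1·row C = (1, −1, 2)   [check: −1·25 + 2·13 = 1]
  12 = 12·1 + 0   → remainder 0, stop. gcd = 1 (last nonzero row D).
The gcd is 1, so 13 is invertible mod 25. The last nonzero row gives −1·25 + 2·13 = 1, so t = 2. So 13^(−1) ≡ 2 (mod 25). Verify: 13 · 2 = 26 ≡ 1 (mod 25). ✓

Final answer: 13^(−1) ≡ 2 (mod 25)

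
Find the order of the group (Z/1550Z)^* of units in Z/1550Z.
(Z/1550Z)^* consists of the classes a with gcd(a, 1550) = 1, so its order is φ(1550). φ is multiplicative, with φ(p^e) = p^e − p^(e−1). Factorise 1550 = 2 · 5^2 · 31. Then
  φ(1550) = (2 − 1) · (5^2 − 5^1) · (31 − 1) = 1 · 20 · 30 = 600.
Thus |(Z/1550Z)^*| = 600.

Final answer: |(Z/1550Z)^*| = 600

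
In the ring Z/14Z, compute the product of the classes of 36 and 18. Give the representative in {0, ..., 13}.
4

Reduce the factors first: 36 ≡ 8, 18 ≡ 4 (mod 14), so 36 · 18 ≡ 8 · 4 (mod 14). 8 · 4 = 32. Dividing by 14: 32 = 2·14 + 4. So (36 · 18) mod 14 = 4.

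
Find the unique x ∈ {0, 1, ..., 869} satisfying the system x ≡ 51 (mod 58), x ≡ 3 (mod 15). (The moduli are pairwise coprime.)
The moduli 58, 15 are pairwise coprime, so by the CRT there is a unique solution mod 58·15 = 870.
Solve by successive substitution. Start with x ≡ 51 (mod 58).
  Combine with x ≡ 3 (mod 15): write x = 51 + 58·t and require 51 + 58·t ≡ 3 (mod 15), i.e. 58·t ≡ 3 − 51 ≡ 12 (mod 15). Since 58^(−1) ≡ 7 (mod 15) (58 ≡ 13 (mod 15)), t ≡ 7·12 ≡ 9 (mod 15). So x ≡ 51 + 58·9 = 573 (mod 870).
Unique solution in [0, 870): x = 573.

Final answer: x ≡ 573 (mod 870); the representative in [0, 870) is 573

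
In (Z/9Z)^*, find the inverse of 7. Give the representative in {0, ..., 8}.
Apply the extended Euclidean algorithm to (9, 7), tracking rows (r, s, t) with s·9 + t·7 = r. Each division r_prev = q·r_cur + r_new produces the new row as (previous row) − q·(current row):
  row A: (9, 1, 0)   [1·9 + 0·7 = 9]
  row B: (7, 0, 1)   [0·9 + 1·7 = 7]
  9 = 1·7 + 2   → row C = row A − 1·row B = (2, 1, −1)   [check: 1·9 − 1·7 = 2]
  7 = 3·2 + 1   → row D = row B − 3·row C = (1, −3, 4)   [check: −3·9 + 4·7 = 1]
  2 = 2·1 + 0   → remainder 0, stop. gcd = 1 (last nonzero row D).
The gcd is 1, so 7 is invertible mod 9. The last nonzero row gives −3·9 + 4·7 = 1, so t = 4. So 7^(−1) ≡ 4 (mod 9). Verify: 7 · 4 = 28 ≡ 1 (mod 9). ✓

Final answer: 7^(−1) ≡ 4 (mod 9)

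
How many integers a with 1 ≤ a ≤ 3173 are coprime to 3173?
2988

The number of a ∈ {1, ..., 3173} with gcd(a, 3173) = 1 is by definition Euler's totient φ(3173). φ is multiplicative, with φ(p^e) = p^e − p^(e−1). Factorise 3173 = 19 · 167. Then
  φ(3173) = (19 − 1) · (167 − 1) = 18 · 166 = 2988.
So there are 2988 such integers.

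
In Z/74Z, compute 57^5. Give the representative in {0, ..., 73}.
55

Use repeated squaring. Binary(5) = 101. Walk through the bits of the exponent 5 left-to-right: at each bit after the leading one, square the running value, then multiply by 57 if the bit is 1 (always reducing mod 74):
  bit 1 = 1 (leading): start with 57.
  bit 2 = 0: square 57^2 = 3249 ≡ 67 (mod 74).
  bit 3 = 1: square 67^2 = 4489 ≡ 49; bit is 1, so multiply 49·57 = 2793 ≡ 55 (mod 74).
Final value: 57^5 ≡ 55 (mod 74).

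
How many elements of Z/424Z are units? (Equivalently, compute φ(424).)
Z/424Z has φ(424) = 208 units

An element a ∈ Z/424Z is a unit iff gcd(a, 424) = 1, so the number of units is φ(424). φ is multiplicative, with φ(p^e) = p^e − p^(e−1). Factorise 424 = 2^3 · 53. Then
  φ(424) = (2^3 − 2^2) · (53 − 1) = 4 · 52 = 208.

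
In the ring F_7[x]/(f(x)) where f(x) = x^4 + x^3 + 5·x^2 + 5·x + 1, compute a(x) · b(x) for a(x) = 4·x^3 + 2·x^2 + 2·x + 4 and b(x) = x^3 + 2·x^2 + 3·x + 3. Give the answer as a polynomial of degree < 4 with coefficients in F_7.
Multiply as integer polynomials: a · b = 4·x^6 + 10·x^5 + 18·x^4 + 26·x^3 + 20·x^2 + 18·x + 12. Reducing coefficients mod 7: a · b ≡ 4·x^6 + 3·x^5 + 4·x^4 + 5·x^3 + 6·x^2 + 4·x + 5. Now divide by f(x) = x^4 + x^3 + 5·x^2 + 5·x + 1 in F_7[x], eliminating the leading term at each step:
  leading term 4·x^6: subtract (4·x^2)·f(x) = 4·x^6 + 4·x^5 + 6·x^4 + 6·x^3 + 4·x^2, leaving 6·x^5 + 5·x^4 + 6·x^3 + 2·x^2 + 4·x + 5 (coefficients mod 7)
  leading term 6·x^5: subtract (6·x)·f(x) = 6·x^5 + 6·x^4 + 2·x^3 + 2·x^2 + 6·x, leaving 6·x^4 + 4·x^3 + 5·x + 5 (coefficients mod 7)
  leading term 6·x^4: subtract (6)·f(x) = 6·x^4 + 6·x^3 + 2·x^2 + 2·x + 6, leaving 5·x^3 + 5·x^2 + 3·x + 6 (coefficients mod 7)
The degree is now < 4, so this is the remainder. Hence a · b ≡ 5·x^3 + 5·x^2 + 3·x + 6 in F_7[x]/(f).

Final answer: a · b ≡ 5·x^3 + 5·x^2 + 3·x + 6 (mod f(x))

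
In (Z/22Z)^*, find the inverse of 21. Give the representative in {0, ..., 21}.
Apply the extended Euclidean algorithm to (22, 21), tracking rows (r, s, t) with s·22 + t·21 = r. Each division r_prev = q·r_cur + r_new produces the new row as (previous row) − q·(current row):
  row A: (22, 1, 0)   [1·22 + 0·21 = 22]
  row B: (21, 0, 1)   [0·22 + 1·21 = 21]
  22 = 1·21 + 1   → row C = row A − 1·row B = (1, 1, −1)   [check: 1·22 − 1·21 = 1]
  21 = 21·1 + 0   → remainder 0, stop. gcd = 1 (last nonzero row C).
The gcd is 1, so 21 is invertible mod 22. The last nonzero row gives 1·22 − 1·21 = 1, so t = −1. So 21^(−1) ≡ −1 ≡ 21 (mod 22). Verify: 21 · 21 = 441 ≡ 1 (mod 22). ✓

Final answer: 21^(−1) ≡ 21 (mod 22)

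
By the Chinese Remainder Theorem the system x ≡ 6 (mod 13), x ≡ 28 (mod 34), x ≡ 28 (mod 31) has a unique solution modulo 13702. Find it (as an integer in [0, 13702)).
x ≡ 4244 (mod 13702); the representative in [0, 13702) is 4244

The moduli 13, 34, 31 are pairwise coprime, so by the CRT there is a unique solution mod 13·34·31 = 13702.
Solve by successive substitution. Start with x ≡ 6 (mod 13).
  Combine with x ≡ 28 (mod 34): write x = 6 + 13·t and require 6 + 13·t ≡ 28 (mod 34), i.e. 13·t ≡ 28 − 6 ≡ 22 (mod 34). Since 13^(−1) ≡ 21 (mod 34), t ≡ 21·22 ≡ 20 (mod 34). So x ≡ 6 + 13·20 = 266 (mod 442).
  Combine with x ≡ 28 (mod 31): write x = 266 + 442·t and require 266 + 442·t ≡ 28 (mod 31), i.e. 442·t ≡ 28 − 266 ≡ 10 (mod 31). Since 442^(−1) ≡ 4 (mod 31) (442 ≡ 8 (mod 31)), t ≡ 4·10 ≡ 9 (mod 31). So x ≡ 266 + 442·9 = 4244 (mod 13702).
Unique solution in [0, 13702): x = 4244.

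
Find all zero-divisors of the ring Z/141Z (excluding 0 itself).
nonzero zero-divisors of Z/141Z = {3, 6, 9, 12, 15, 18, 21, 24, 27, 30, 33, 36, 39, 42, 45, 47, 48, 51, 54, 57, 60, 63, 66, 69, 72, 75, 78, 81, 84, 87, 90, 93, 94, 96, 99, 102, 105, 108, 111, 114, 117, 120, 123, 126, 129, 132, 135, 138}

An element a ∈ Z/141Z (with a ≠ 0) is a zero-divisor iff gcd(a, 141) > 1 (because a is a unit precisely when gcd(a, n) = 1, and in Z/nZ every nonzero, non-unit element is a zero-divisor). Scan a = 1, ..., 140 and keep those with gcd(a, 141) > 1:
  gcd(3, 141) = 3, gcd(6, 141) = 3, gcd(9, 141) = 3, gcd(12, 141) = 3, gcd(15, 141) = 3, gcd(18, 141) = 3, gcd(21, 141) = 3, gcd(24, 141) = 3, gcd(27, 141) = 3, gcd(30, 141) = 3, gcd(33, 141) = 3, gcd(36, 141) = 3, gcd(39, 141) = 3, gcd(42, 141) = 3, gcd(45, 141) = 3, gcd(47, 141) = 47, gcd(48, 141) = 3, gcd(51, 141) = 3, gcd(54, 141) = 3, gcd(57, 141) = 3, gcd(60, 141) = 3, gcd(63, 141) = 3, gcd(66, 141) = 3, gcd(69, 141) = 3, gcd(72, 141) = 3, gcd(75, 141) = 3, gcd(78, 141) = 3, gcd(81, 141) = 3, gcd(84, 141) = 3, gcd(87, 141) = 3, gcd(90, 141) = 3, gcd(93, 141) = 3, gcd(94, 141) = 47, gcd(96, 141) = 3, gcd(99, 141) = 3, gcd(102, 141) = 3, gcd(105, 141) = 3, gcd(108, 141) = 3, gcd(111, 141) = 3, gcd(114, 141) = 3, gcd(117, 141) = 3, gcd(120, 141) = 3, gcd(123, 141) = 3, gcd(126, 141) = 3, gcd(129, 141) = 3, gcd(132, 141) = 3, gcd(135, 141) = 3, gcd(138, 141) = 3.
All other a ∈ {1, ..., 140} have gcd(a, 141) = 1 and are units. So the nonzero zero-divisors are exactly the 48 values of a appearing in this scan.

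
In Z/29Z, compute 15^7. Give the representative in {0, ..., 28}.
17

Use repeated squaring. Binary(7) = 111. Walk through the bits of the exponent 7 left-to-right: at each bit after the leading one, square the running value, then multiply by 15 if the bit is 1 (always reducing mod 29):
  bit 1 = 1 (leading): start with 15.
  bit 2 = 1: square 15^2 = 225 ≡ 22; bit is 1, so multiply 22·15 = 330 ≡ 11 (mod 29).
  bit 3 = 1: square 11^2 = 121 ≡ 5; bit is 1, so multiply 5·15 = 75 ≡ 17 (mod 29).
Final value: 15^7 ≡ 17 (mod 29).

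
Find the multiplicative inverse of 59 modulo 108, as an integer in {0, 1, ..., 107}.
59^(−1) ≡ 11 (mod 108)

Apply the extended Euclidean algorithm to (108, 59), tracking rows (r, s, t) with s·108 + t·59 = r. Each division r_prev = q·r_cur + r_new produces the new row as (previous row) − q·(current row):
  row A: (108, 1, 0)   [1·108 + 0·59 = 108]
  row B: (59, 0, 1)   [0·108 + 1·59 = 59]
  108 = 1·59 + 49   → row C = row A − 1·row B = (49, 1, −1)   [check: 1·108 − 1·59 = 49]
  59 = 1·49 + 10   → row D = row B − 1·row C = (10, −1, 2)   [check: −1·108 + 2·59 = 10]
  49 = 4·10 + 9   → row E = row C − 4·row D = (9, 5, −9)   [check: 5·108 − 9·59 = 9]
  10 = 1·9 + 1   → row F = row D − 1·row E = (1, −6, 11)   [check: −6·108 + 11·59 = 1]
  9 = 9·1 + 0   → remainder 0, stop. gcd = 1 (last nonzero row F).
The gcd is 1, so 59 is invertible mod 108. The last nonzero row gives −6·108 + 11·59 = 1, so t = 11. So 59^(−1) ≡ 11 (mod 108). Verify: 59 · 11 = 649 ≡ 1 (mod 108). ✓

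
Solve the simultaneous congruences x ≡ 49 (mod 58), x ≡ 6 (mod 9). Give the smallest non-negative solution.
x ≡ 339 (mod 522); the representative in [0, 522) is 339

The moduli 58, 9 are pairwise coprime, so by the CRT there is a unique solution mod 58·9 = 522.
Solve by successive substitution. Start with x ≡ 49 (mod 58).
  Combine with x ≡ 6 (mod 9): write x = 49 + 58·t and require 49 + 58·t ≡ 6 (mod 9), i.e. 58·t ≡ 6 − 49 ≡ 2 (mod 9). Since 58^(−1) ≡ 7 (mod 9) (58 ≡ 4 (mod 9)), t ≡ 7·2 ≡ 5 (mod 9). So x ≡ 49 + 58·5 = 339 (mod 522).
Unique solution in [0, 522): x = 339.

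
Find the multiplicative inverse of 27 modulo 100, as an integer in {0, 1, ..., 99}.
Apply the extended Euclidean algorithm to (100, 27), tracking rows (r, s, t) with s·100 + t·27 = r. Each division r_prev = q·r_cur + r_new produces the new row as (previous row) − q·(current row):
  row A: (100, 1, 0)   [1·100 + 0·27 = 100]
  row B: (27, 0, 1)   [0·100 + 1·27 = 27]
  100 = 3·27 + 19   → row C = row A − 3·row B = (19, 1, −3)   [check: 1·100 − 3·27 = 19]
  27 = 1·19 + 8   → row D = row B − 1·row C = (8, −1, 4)   [check: −1·100 + 4·27 = 8]
  19 = 2·8 + 3   → row E = row C − 2·row D = (3, 3, −11)   [check: 3·100 − 11·27 = 3]
  8 = 2·3 + 2   → row F = row D − 2·row E = (2, −7, 26)   [check: −7·100 + 26·27 = 2]
  3 = 1·2 + 1   → row G = row E − 1·row F = (1, 10, −37)   [check: 10·100 − 37·27 = 1]
  2 = 2·1 + 0   → remainder 0, stop. gcd = 1 (last nonzero row G).
The gcd is 1, so 27 is invertible mod 100. The last nonzero row gives 10·100 − 37·27 = 1, so t = −37. So 27^(−1) ≡ −37 ≡ 63 (mod 100). Verify: 27 · 63 = 1701 ≡ 1 (mod 100). ✓

Final answer: 27^(−1) ≡ 63 (mod 100)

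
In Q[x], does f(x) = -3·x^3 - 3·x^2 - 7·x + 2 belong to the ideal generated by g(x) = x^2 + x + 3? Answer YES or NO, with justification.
In Q[x] the ideal (g) consists of all multiples of g, so f ∈ (g) iff g | f, i.e. iff the remainder of f on division by g is 0. Divide f by g (g is monic, so eliminate the leading term of the running remainder at each step):
  leading term -3·x^3: subtract (-3·x)·g(x) = -3·x^3 - 3·x^2 - 9·x, leaving 2·x + 2
The remainder r(x) = 2·x + 2 ≠ 0 (and deg r < deg g), so g ∤ f, i.e. f ∉ (g).

Final answer: NO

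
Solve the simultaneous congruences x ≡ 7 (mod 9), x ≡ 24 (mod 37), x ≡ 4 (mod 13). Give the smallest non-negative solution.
The moduli 9, 37, 13 are pairwise coprime, so by the CRT there is a unique solution mod 9·37·13 = 4329.
Solve by successive substitution. Start with x ≡ 7 (mod 9).
  Combine with x ≡ 24 (mod 37): write x = 7 + 9·t and require 7 + 9·t ≡ 24 (mod 37), i.e. 9·t ≡ 24 − 7 ≡ 17 (mod 37). Since 9^(−1) ≡ 33 (mod 37), t ≡ 33·17 ≡ 6 (mod 37). So x ≡ 7 + 9·6 = 61 (mod 333).
  Combine with x ≡ 4 (mod 13): write x = 61 + 333·t and require 61 + 333·t ≡ 4 (mod 13), i.e. 333·t ≡ 4 − 61 ≡ 8 (mod 13). Since 333^(−1) ≡ 5 (mod 13) (333 ≡ 8 (mod 13)), t ≡ 5·8 ≡ 1 (mod 13). So x ≡ 61 + 333·1 = 394 (mod 4329).
Unique solution in [0, 4329): x = 394.

Final answer: x ≡ 394 (mod 4329); the representative in [0, 4329) is 394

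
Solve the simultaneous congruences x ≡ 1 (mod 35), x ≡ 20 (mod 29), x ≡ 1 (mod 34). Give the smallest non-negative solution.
The moduli 35, 29, 34 are pairwise coprime, so by the CRT there is a unique solution mod 35·29·34 = 34510.
Solve by successive substitution. Start with x ≡ 1 (mod 35).
  Combine with x ≡ 20 (mod 29): write x = 1 + 35·t and require 1 + 35·t ≡ 20 (mod 29), i.e. 35·t ≡ 20 − 1 ≡ 19 (mod 29). Since 35^(−1) ≡ 5 (mod 29) (35 ≡ 6 (mod 29)), t ≡ 5·19 ≡ 8 (mod 29). So x ≡ 1 + 35·8 = 281 (mod 1015).
  Combine with x ≡ 1 (mod 34): write x = 281 + 1015·t and require 281 + 1015·t ≡ 1 (mod 34), i.e. 1015·t ≡ 1 − 281 ≡ 26 (mod 34). Since 1015^(−1) ≡ 27 (mod 34) (1015 ≡ 29 (mod 34)), t ≡ 27·26 ≡ 22 (mod 34). So x ≡ 281 + 1015·22 = 22611 (mod 34510).
Unique solution in [0, 34510): x = 22611.

Final answer: x ≡ 22611 (mod 34510); the representative in [0, 34510) is 22611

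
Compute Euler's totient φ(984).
φ is multiplicative, with φ(p^e) = p^e − p^(e−1). Factorise 984 = 2^3 · 3 · 41. Then
  φ(984) = (2^3 − 2^2) · (3 − 1) · (41 − 1) = 4 · 2 · 40 = 320.

Final answer: φ(984) = 320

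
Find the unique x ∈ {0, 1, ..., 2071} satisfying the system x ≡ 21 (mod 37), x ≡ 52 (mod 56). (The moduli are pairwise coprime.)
The moduli 37, 56 are pairwise coprime, so by the CRT there is a unique solution mod 37·56 = 2072.
Solve by successive substitution. Start with x ≡ 21 (mod 37).
  Combine with x ≡ 52 (mod 56): write x = 21 + 37·t and require 21 + 37·t ≡ 52 (mod 56), i.e. 37·t ≡ 52 − 21 ≡ 31 (mod 56). Since 37^(−1) ≡ 53 (mod 56), t ≡ 53·31 ≡ 19 (mod 56). So x ≡ 21 + 37·19 = 724 (mod 2072).
Unique solution in [0, 2072): x = 724.

Final answer: x ≡ 724 (mod 2072); the representative in [0, 2072) is 724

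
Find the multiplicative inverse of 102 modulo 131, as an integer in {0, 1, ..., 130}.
102^(−1) ≡ 9 (mod 131)

Apply the extended Euclidean algorithm to (131, 102), tracking rows (r, s, t) with s·131 + t·102 = r. Each division r_prev = q·r_cur + r_new produces the new row as (previous row) − q·(current row):
  row A: (131, 1, 0)   [1·131 + 0·102 = 131]
  row B: (102, 0, 1)   [0·131 + 1·102 = 102]
  131 = 1·102 + 29   → row C = row A − 1·row B = (29, 1, −1)   [check: 1·131 − 1·102 = 29]
  102 = 3·29 + 15   → row D = row B − 3·row C = (15, −3, 4)   [check: −3·131 + 4·102 = 15]
  29 = 1·15 + 14   → row E = row C − 1·row D = (14, 4, −5)   [check: 4·131 − 5·102 = 14]
  15 = 1·14 + 1   → row F = row D − 1·row E = (1, −7, 9)   [check: −7·131 + 9·102 = 1]
  14 = 14·1 + 0   → remainder 0, stop. gcd = 1 (last nonzero row F).
The gcd is 1, so 102 is invertible mod 131. The last nonzero row gives −7·131 + 9·102 = 1, so t = 9. So 102^(−1) ≡ 9 (mod 131). Verify: 102 · 9 = 918 ≡ 1 (mod 131). ✓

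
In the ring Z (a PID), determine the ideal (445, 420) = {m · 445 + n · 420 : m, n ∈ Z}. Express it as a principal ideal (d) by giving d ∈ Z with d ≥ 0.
In the PID Z, (a, b) is generated by gcd(a, b). Compute gcd(445, 420) with the extended Euclidean algorithm, tracking rows (r, s, t) with s·445 + t·420 = r:
  row A: (445, 1, 0)   [1·445 + 0·420 = 445]
  row B: (420, 0, 1)   [0·445 + 1·420 = 420]
  445 = 1·420 + 25   → row C = row A − 1·row B = (25, 1, −1)   [check: 1·445 − 1·420 = 25]
  420 = 16·25 + 20   → row D = row B − 16·row C = (20, −16, 17)   [check: −16·445 + 17·420 = 20]
  25 = 1·20 + 5   → row E = row C − 1·row D = (5, 17, −18)   [check: 17·445 − 18·420 = 5]
  20 = 4·5 + 0   → remainder 0, stop. gcd = 5 (last nonzero row E).
So gcd(445, 420) = 5, with Bézout identity 17·445 − 18·420 = 5. Containment (⊇): the Bézout identity exhibits 5 as an element of (445, 420), giving (5) ⊆ (445, 420). Containment (⊆): since 5 | 445 and 5 | 420 (445 = 5·89, 420 = 5·84), every Z-linear combination of 445 and 420 is divisible by 5, so (445, 420) ⊆ (5). Therefore (445, 420) = (5), d = 5.

Final answer: (445, 420) = (5); d = 5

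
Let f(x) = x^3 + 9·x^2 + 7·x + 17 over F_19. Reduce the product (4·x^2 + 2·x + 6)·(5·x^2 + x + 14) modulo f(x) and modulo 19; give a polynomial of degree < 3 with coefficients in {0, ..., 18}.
Multiply as integer polynomials: a · b = 20·x^4 + 14·x^3 + 88·x^2 + 34·x + 84. Reducing coefficients mod 19: a · b ≡ x^4 + 14·x^3 + 12·x^2 + 15·x + 8. Now divide by f(x) = x^3 + 9·x^2 + 7·x + 17 in F_19[x], eliminating the leading term at each step:
  leading term x^4: subtract (x)·f(x) = x^4 + 9·x^3 + 7·x^2 + 17·x, leaving 5·x^3 + 5·x^2 + 17·x + 8 (coefficients mod 19)
  leading term 5·x^3: subtract (5)·f(x) = 5·x^3 + 7·x^2 + 16·x + 9, leaving 17·x^2 + x + 18 (coefficients mod 19)
The degree is now < 3, so this is the remainder. Hence a · b ≡ 17·x^2 + x + 18 in F_19[x]/(f).

Final answer: a · b ≡ 17·x^2 + x + 18 (mod f(x))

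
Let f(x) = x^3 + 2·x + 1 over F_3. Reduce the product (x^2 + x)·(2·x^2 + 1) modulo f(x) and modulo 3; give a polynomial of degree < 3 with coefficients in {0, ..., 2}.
a · b ≡ x + 1 (mod f(x))

Multiply as integer polynomials: a · b = 2·x^4 + 2·x^3 + x^2 + x. Reducing coefficients mod 3: a · b ≡ 2·x^4 + 2·x^3 + x^2 + x. Now divide by f(x) = x^3 + 2·x + 1 in F_3[x], eliminating the leading term at each step:
  leading term 2·x^4: subtract (2·x)·f(x) = 2·x^4 + x^2 + 2·x, leaving 2·x^3 + 2·x (coefficients mod 3)
  leading term 2·x^3: subtract (2)·f(x) = 2·x^3 + x + 2, leaving x + 1 (coefficients mod 3)
The degree is now < 3, so this is the remainder. Hence a · b ≡ x + 1 in F_3[x]/(f).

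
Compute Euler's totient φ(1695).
φ is multiplicative, with φ(p^e) = p^e − p^(e−1). Factorise 1695 = 3 · 5 · 113. Then
  φ(1695) = (3 − 1) · (5 − 1) · (113 − 1) = 2 · 4 · 112 = 896.

Final answer: φ(1695) = 896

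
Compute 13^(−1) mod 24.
Apply the extended Euclidean algorithm to (24, 13), tracking rows (r, s, t) with s·24 + t·13 = r. Each division r_prev = q·r_cur + r_new produces the new row as (previous row) − q·(current row):
  row A: (24, 1, 0)   [1·24 + 0·13 = 24]
  row B: (13, 0, 1)   [0·24 + 1·13 = 13]
  24 = 1·13 + 11   → row C = row A − 1·row B = (11, 1, −1)   [check: 1·24 − 1·13 = 11]
  13 = 1·11 + 2   → row D = row B − 1·row C = (2, −1, 2)   [check: −1·24 + 2·13 = 2]
  11 = 5·2 + 1   → row E = row C − 5·row D = (1, 6, −11)   [check: 6·24 − 11·13 = 1]
  2 = 2·1 + 0   → remainder 0, stop. gcd = 1 (last nonzero row E).
The gcd is 1, so 13 is invertible mod 24. The last nonzero row gives 6·24 − 11·13 = 1, so t = −11. So 13^(−1) ≡ −11 ≡ 13 (mod 24). Verify: 13 · 13 = 169 ≡ 1 (mod 24). ✓

Final answer: 13^(−1) ≡ 13 (mod 24)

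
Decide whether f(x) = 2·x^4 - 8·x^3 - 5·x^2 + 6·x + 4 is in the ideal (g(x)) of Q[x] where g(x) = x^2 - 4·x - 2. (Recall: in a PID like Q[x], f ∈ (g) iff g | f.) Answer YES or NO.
In Q[x] the ideal (g) consists of all multiples of g, so f ∈ (g) iff g | f, i.e. iff the remainder of f on division by g is 0. Divide f by g (g is monic, so eliminate the leading term of the running remainder at each step):
  leading term 2·x^4: subtract (2·x^2)·g(x) = 2·x^4 - 8·x^3 - 4·x^2, leaving -x^2 + 6·x + 4
  leading term -x^2: subtract (-1)·g(x) = -x^2 + 4·x + 2, leaving 2·x + 2
The remainder r(x) = 2·x + 2 ≠ 0 (and deg r < deg g), so g ∤ f, i.e. f ∉ (g).

Final answer: NO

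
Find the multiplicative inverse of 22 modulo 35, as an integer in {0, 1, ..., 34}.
22^(−1) ≡ 8 (mod 35)

Apply the extended Euclidean algorithm to (35, 22), tracking rows (r, s, t) with s·35 + t·22 = r. Each division r_prev = q·r_cur + r_new produces the new row as (previous row) − q·(current row):
  row A: (35, 1, 0)   [1·35 + 0·22 = 35]
  row B: (22, 0, 1)   [0·35 + 1·22 = 22]
  35 = 1·22 + 13   → row C = row A − 1·row B = (13, 1, −1)   [check: 1·35 − 1·22 = 13]
  22 = 1·13 + 9   → row D = row B − 1·row C = (9, −1, 2)   [check: −1·35 + 2·22 = 9]
  13 = 1·9 + 4   → row E = row C − 1·row D = (4, 2, −3)   [check: 2·35 − 3·22 = 4]
  9 = 2·4 + 1   → row F = row D − 2·row E = (1, −5, 8)   [check: −5·35 + 8·22 = 1]
  4 = 4·1 + 0   → remainder 0, stop. gcd = 1 (last nonzero row F).
The gcd is 1, so 22 is invertible mod 35. The last nonzero row gives −5·35 + 8·22 = 1, so t = 8. So 22^(−1) ≡ 8 (mod 35). Verify: 22 · 8 = 176 ≡ 1 (mod 35). ✓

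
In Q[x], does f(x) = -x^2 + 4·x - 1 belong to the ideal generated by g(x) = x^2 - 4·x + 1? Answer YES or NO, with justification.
YES

In Q[x] the ideal (g) consists of all multiples of g, so f ∈ (g) iff g | f, i.e. iff the remainder of f on division by g is 0. Divide f by g (g is monic, so eliminate the leading term of the running remainder at each step):
  leading term -x^2: subtract (-1)·g(x) = -x^2 + 4·x - 1, leaving 0
The remainder is 0, so f(x) = g(x) · h(x) with h(x) = -1. Hence g | f, i.e. f ∈ (g).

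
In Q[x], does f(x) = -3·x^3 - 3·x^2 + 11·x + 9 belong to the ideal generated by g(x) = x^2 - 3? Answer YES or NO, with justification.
In Q[x] the ideal (g) consists of all multiples of g, so f ∈ (g) iff g | f, i.e. iff the remainder of f on division by g is 0. Divide f by g (g is monic, so eliminate the leading term of the running remainder at each step):
  leading term -3·x^3: subtract (-3·x)·g(x) = -3·x^3 + 9·x, leaving -3·x^2 + 2·x + 9
  leading term -3·x^2: subtract (-3)·g(x) = 9 - 3·x^2, leaving 2·x
The remainder r(x) = 2·x ≠ 0 (and deg r < deg g), so g ∤ f, i.e. f ∉ (g).

Final answer: NO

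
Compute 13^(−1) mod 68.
13^(−1) ≡ 21 (mod 68)

Apply the extended Euclidean algorithm to (68, 13), tracking rows (r, s, t) with s·68 + t·13 = r. Each division r_prev = q·r_cur + r_new produces the new row as (previous row) − q·(current row):
  row A: (68, 1, 0)   [1·68 + 0·13 = 68]
  row B: (13, 0, 1)   [0·68 + 1·13 = 13]
  68 = 5·13 + 3   → row C = row A − 5·row B = (3, 1, −5)   [check: 1·68 − 5·13 = 3]
  13 = 4·3 + 1   → row D = row B − 4·row C = (1, −4, 21)   [check: −4·68 + 21·13 = 1]
  3 = 3·1 + 0   → remainder 0, stop. gcd = 1 (last nonzero row D).
The gcd is 1, so 13 is invertible mod 68. The last nonzero row gives −4·68 + 21·13 = 1, so t = 21. So 13^(−1) ≡ 21 (mod 68). Verify: 13 · 21 = 273 ≡ 1 (mod 68). ✓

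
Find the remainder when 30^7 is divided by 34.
Use repeated squaring. Binary(7) = 111. Walk through the bits of the exponent 7 left-to-right: at each bit after the leading one, square the running value, then multiply by 30 if the bit is 1 (always reducing mod 34):
  bit 1 = 1 (leading): start with 30.
  bit 2 = 1: square 30^2 = 900 ≡ 16; bit is 1, so multiply 16·30 = 480 ≡ 4 (mod 34).
  bit 3 = 1: square 4^2 = 16; bit is 1, so multiply 16·30 = 480 ≡ 4 (mod 34).
Final value: 30^7 ≡ 4 (mod 34).

Final answer: 4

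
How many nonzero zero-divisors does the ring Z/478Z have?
In Z/478Z each nonzero element is either a unit (gcd with 478 is 1) or a zero-divisor (gcd > 1). The number of units is φ(478): factorise 478 = 2 · 239, so φ(478) = (2 − 1) · (239 − 1) = 1 · 238 = 238. The nonzero elements number 478 − 1 = 477. Hence the nonzero zero-divisors number 477 − 238 = 239.

Final answer: Z/478Z has 239 nonzero zero-divisors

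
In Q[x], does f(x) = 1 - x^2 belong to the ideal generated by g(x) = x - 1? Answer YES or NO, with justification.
YES

In Q[x] the ideal (g) consists of all multiples of g, so f ∈ (g) iff g | f, i.e. iff the remainder of f on division by g is 0. Divide f by g (g is monic, so eliminate the leading term of the running remainder at each step):
  leading term -x^2: subtract (-x)·g(x) = -x^2 + x, leaving 1 - x
  leading term -x: subtract (-1)·g(x) = 1 - x, leaving 0
The remainder is 0, so f(x) = g(x) · h(x) with h(x) = -x - 1. Hence g | f, i.e. f ∈ (g).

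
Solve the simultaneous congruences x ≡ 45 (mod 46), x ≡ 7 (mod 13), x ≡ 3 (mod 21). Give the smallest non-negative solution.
The moduli 46, 13, 21 are pairwise coprime, so by the CRT there is a unique solution mod 46·13·21 = 12558.
Solve by successive substitution. Start with x ≡ 45 (mod 46).
  Combine with x ≡ 7 (mod 13): write x = 45 + 46·t and require 45 + 46·t ≡ 7 (mod 13), i.e. 46·t ≡ 7 − 45 ≡ 1 (mod 13). Since 46^(−1) ≡ 2 (mod 13) (46 ≡ 7 (mod 13)), t ≡ 2·1 ≡ 2 (mod 13). So x ≡ 45 + 46·2 = 137 (mod 598).
  Combine with x ≡ 3 (mod 21): write x = 137 + 598·t and require 137 + 598·t ≡ 3 (mod 21), i.e. 598·t ≡ 3 − 137 ≡ 13 (mod 21). Since 598^(−1) ≡ 19 (mod 21) (598 ≡ 10 (mod 21)), t ≡ 19·13 ≡ 16 (mod 21). So x ≡ 137 + 598·16 = 9705 (mod 12558).
Unique solution in [0, 12558): x = 9705.

Final answer: x ≡ 9705 (mod 12558); the representative in [0, 12558) is 9705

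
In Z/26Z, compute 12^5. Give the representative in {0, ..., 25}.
Use repeated squaring. Binary(5) = 101. Walk through the bits of the exponent 5 left-to-right: at each bit after the leading one, square the running value, then multiply by 12 if the bit is 1 (always reducing mod 26):
  bit 1 = 1 (leading): start with 12.
  bit 2 = 0: square 12^2 = 144 ≡ 14 (mod 26).
  bit 3 = 1: square 14^2 = 196 ≡ 14; bit is 1, so multiply 14·12 = 168 ≡ 12 (mod 26).
Final value: 12^5 ≡ 12 (mod 26).

Final answer: 12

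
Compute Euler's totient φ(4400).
φ is multiplicative, with φ(p^e) = p^e − p^(e−1). Factorise 4400 = 2^4 · 5^2 · 11. Then
  φ(4400) = (2^4 − 2^3) · (5^2 − 5^1) · (11 − 1) = 8 · 20 · 10 = 1600.

Final answer: φ(4400) = 1600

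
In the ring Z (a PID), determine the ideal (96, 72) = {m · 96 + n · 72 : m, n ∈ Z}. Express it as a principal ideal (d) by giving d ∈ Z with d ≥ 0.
In the PID Z, (a, b) is generated by gcd(a, b). Compute gcd(96, 72) with the extended Euclidean algorithm, tracking rows (r, s, t) with s·96 + t·72 = r:
  row A: (96, 1, 0)   [1·96 + 0·72 = 96]
  row B: (72, 0, 1)   [0·96 + 1·72 = 72]
  96 = 1·72 + 24   → row C = row A − 1·row B = (24, 1, −1)   [check: 1·96 − 1·72 = 24]
  72 = 3·24 + 0   → remainder 0, stop. gcd = 24 (last nonzero row C).
So gcd(96, 72) = 24, with Bézout identity 1·96 − 1·72 = 24. Containment (⊇): the Bézout identity exhibits 24 as an element of (96, 72), giving (24) ⊆ (96, 72). Containment (⊆): since 24 | 96 and 24 | 72 (96 = 24·4, 72 = 24·3), every Z-linear combination of 96 and 72 is divisible by 24, so (96, 72) ⊆ (24). Therefore (96, 72) = (24), d = 24.

Final answer: (96, 72) = (24); d = 24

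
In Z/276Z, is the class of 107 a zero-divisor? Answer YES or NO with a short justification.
NO

gcd(107, 276) = 1, so 107 is a unit in Z/276Z (it has a multiplicative inverse). A unit cannot be a zero-divisor: if 107·b ≡ 0 then multiplying both sides by 107^(−1) gives b ≡ 0. So 107 is not a zero-divisor.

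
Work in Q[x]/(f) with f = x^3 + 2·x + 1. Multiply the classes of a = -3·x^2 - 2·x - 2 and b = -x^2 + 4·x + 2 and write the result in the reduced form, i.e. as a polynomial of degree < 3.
a · b ≡ -18·x^2 + 5·x + 6 (mod f(x))

First multiply in Q[x] without reducing: a · b = 3·x^4 - 10·x^3 - 12·x^2 - 12·x - 4. Now divide by f(x) = x^3 + 2·x + 1, eliminating the leading term at each step:
  leading term 3·x^4: subtract (3·x)·f(x) = 3·x^4 + 6·x^2 + 3·x, leaving -10·x^3 - 18·x^2 - 15·x - 4
  leading term -10·x^3: subtract (-10)·f(x) = -10·x^3 - 20·x - 10, leaving -18·x^2 + 5·x + 6
The degree is now < 3, so this is the remainder. Hence a · b ≡ -18·x^2 + 5·x + 6 in Q[x]/(f).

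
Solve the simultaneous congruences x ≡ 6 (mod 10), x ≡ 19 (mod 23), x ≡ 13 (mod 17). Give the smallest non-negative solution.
x ≡ 3906 (mod 3910); the representative in [0, 3910) is 3906

The moduli 10, 23, 17 are pairwise coprime, so by the CRT there is a unique solution mod 10·23·17 = 3910.
Solve by successive substitution. Start with x ≡ 6 (mod 10).
  Combine with x ≡ 19 (mod 23): write x = 6 + 10·t and require 6 + 10·t ≡ 19 (mod 23), i.e. 10·t ≡ 19 − 6 ≡ 13 (mod 23). Since 10^(−1) ≡ 7 (mod 23), t ≡ 7·13 ≡ 22 (mod 23). So x ≡ 6 + 10·22 = 226 (mod 230).
  Combine with x ≡ 13 (mod 17): write x = 226 + 230·t and require 226 + 230·t ≡ 13 (mod 17), i.e. 230·t ≡ 13 − 226 ≡ 8 (mod 17). Since 230^(−1) ≡ 2 (mod 17) (230 ≡ 9 (mod 17)), t ≡ 2·8 ≡ 16 (mod 17). So x ≡ 226 + 230·16 = 3906 (mod 3910).
Unique solution in [0, 3910): x = 3906.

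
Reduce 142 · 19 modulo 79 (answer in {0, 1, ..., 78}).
Reduce the factors first: 142 ≡ 63 (mod 79), so 142 · 19 ≡ 63 · 19 (mod 79). 63 · 19 = 1197. Dividing by 79: 1197 = 15·79 + 12. So (142 · 19) mod 79 = 12.

Final answer: 12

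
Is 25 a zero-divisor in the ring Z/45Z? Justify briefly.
YES

gcd(25, 45) = 5 > 1, so 25 is not a unit in Z/45Z. In Z/nZ every nonzero non-unit is a zero-divisor: explicitly, take b = 45/gcd = 9 ≠ 0 (mod 45); then 25·9 = 225 = 5·45, i.e. 25·9 ≡ 0 (mod 45). So 25 is a zero-divisor.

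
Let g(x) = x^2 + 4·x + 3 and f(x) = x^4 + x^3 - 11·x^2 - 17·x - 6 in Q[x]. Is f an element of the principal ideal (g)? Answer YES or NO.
YES

In Q[x] the ideal (g) consists of all multiples of g, so f ∈ (g) iff g | f, i.e. iff the remainder of f on division by g is 0. Divide f by g (g is monic, so eliminate the leading term of the running remainder at each step):
  leading term x^4: subtract (x^2)·g(x) = x^4 + 4·x^3 + 3·x^2, leaving -3·x^3 - 14·x^2 - 17·x - 6
  leading term -3·x^3: subtract (-3·x)·g(x) = -3·x^3 - 12·x^2 - 9·x, leaving -2·x^2 - 8·x - 6
  leading term -2·x^2: subtract (-2)·g(x) = -2·x^2 - 8·x - 6, leaving 0
The remainder is 0, so f(x) = g(x) · h(x) with h(x) = x^2 - 3·x - 2. Hence g | f, i.e. f ∈ (g).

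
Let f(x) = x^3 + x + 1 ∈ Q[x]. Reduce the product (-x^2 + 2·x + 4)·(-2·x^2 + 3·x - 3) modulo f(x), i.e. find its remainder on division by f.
First multiply in Q[x] without reducing: a · b = 2·x^4 - 7·x^3 + x^2 + 6·x - 12. Now divide by f(x) = x^3 + x + 1, eliminating the leading term at each step:
  leading term 2·x^4: subtract (2·x)·f(x) = 2·x^4 + 2·x^2 + 2·x, leaving -7·x^3 - x^2 + 4·x - 12
  leading term -7·x^3: subtract (-7)·f(x) = -7·x^3 - 7·x - 7, leaving -x^2 + 11·x - 5
The degree is now < 3, so this is the remainder. Hence a · b ≡ -x^2 + 11·x - 5 in Q[x]/(f).

Final answer: a · b ≡ -x^2 + 11·x - 5 (mod f(x))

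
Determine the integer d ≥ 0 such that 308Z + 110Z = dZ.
(308, 110) = (22); d = 22

In the PID Z, (a, b) is generated by gcd(a, b). Compute gcd(308, 110) with the extended Euclidean algorithm, tracking rows (r, s, t) with s·308 + t·110 = r:
  row A: (308, 1, 0)   [1·308 + 0·110 = 308]
  row B: (110, 0, 1)   [0·308 + 1·110 = 110]
  308 = 2·110 + 88   → row C = row A − 2·row B = (88, 1, −2)   [check: 1·308 − 2·110 = 88]
  110 = 1·88 + 22   → row D = row B − 1·row C = (22, −1, 3)   [check: −1·308 + 3·110 = 22]
  88 = 4·22 + 0   → remainder 0, stop. gcd = 22 (last nonzero row D).
So gcd(308, 110) = 22, with Bézout identity −1·308 + 3·110 = 22. Containment (⊇): the Bézout identity exhibits 22 as an element of (308, 110), giving (22) ⊆ (308, 110). Containment (⊆): since 22 | 308 and 22 | 110 (308 = 22·14, 110 = 22·5), every Z-linear combination of 308 and 110 is divisible by 22, so (308, 110) ⊆ (22). Therefore (308, 110) = (22), d = 22.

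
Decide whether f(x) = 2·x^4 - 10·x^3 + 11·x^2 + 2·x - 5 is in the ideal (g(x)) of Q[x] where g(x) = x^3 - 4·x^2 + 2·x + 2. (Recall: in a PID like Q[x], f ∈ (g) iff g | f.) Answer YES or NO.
In Q[x] the ideal (g) consists of all multiples of g, so f ∈ (g) iff g | f, i.e. iff the remainder of f on division by g is 0. Divide f by g (g is monic, so eliminate the leading term of the running remainder at each step):
  leading term 2·x^4: subtract (2·x)·g(x) = 2·x^4 - 8·x^3 + 4·x^2 + 4·x, leaving -2·x^3 + 7·x^2 - 2·x - 5
  leading term -2·x^3: subtract (-2)·g(x) = -2·x^3 + 8·x^2 - 4·x - 4, leaving -x^2 + 2·x - 1
The remainder r(x) = -x^2 + 2·x - 1 ≠ 0 (and deg r < deg g), so g ∤ f, i.e. f ∉ (g).

Final answer: NO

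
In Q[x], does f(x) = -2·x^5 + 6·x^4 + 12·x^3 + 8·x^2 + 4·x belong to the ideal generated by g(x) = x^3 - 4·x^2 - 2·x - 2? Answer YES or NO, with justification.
YES

In Q[x] the ideal (g) consists of all multiples of g, so f ∈ (g) iff g | f, i.e. iff the remainder of f on division by g is 0. Divide f by g (g is monic, so eliminate the leading term of the running remainder at each step):
  leading term -2·x^5: subtract (-2·x^2)·g(x) = -2·x^5 + 8·x^4 + 4·x^3 + 4·x^2, leaving -2·x^4 + 8·x^3 + 4·x^2 + 4·x
  leading term -2·x^4: subtract (-2·x)·g(x) = -2·x^4 + 8·x^3 + 4·x^2 + 4·x, leaving 0
The remainder is 0, so f(x) = g(x) · h(x) with h(x) = -2·x^2 - 2·x. Hence g | f, i.e. f ∈ (g).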